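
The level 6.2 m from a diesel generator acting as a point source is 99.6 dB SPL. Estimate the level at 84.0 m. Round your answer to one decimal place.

Spherical spreading from a point source gives a 20·log₁₀(r₂/r₁) drop.
L₂ = 99.6 − 20·log₁₀(84.0/6.2) = 99.6 − 22.638 = 76.96 dB SPL.

77.0 dB SPL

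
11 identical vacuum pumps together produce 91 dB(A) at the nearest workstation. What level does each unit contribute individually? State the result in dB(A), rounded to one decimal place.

11 equal contributions raise the level by 10·log₁₀ 11 = 10.414 dB, so each unit alone gives 91 − 10.414.

80.6 dB(A)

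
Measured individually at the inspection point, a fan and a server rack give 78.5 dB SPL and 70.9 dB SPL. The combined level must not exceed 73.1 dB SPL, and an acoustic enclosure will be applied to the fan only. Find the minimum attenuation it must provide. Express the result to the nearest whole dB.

9 dB

The untreated sources together contribute 10^(70.9/10) = 1.230e+07, i.e. 70.90 dB SPL.
The limit corresponds to 10^(73.1/10) = 2.042e+07; subtracting the fixed part leaves 8.115e+06 for the fan, i.e. 69.09 dB SPL.
Required insertion loss = 78.5 − 69.09 = 9.41 dB.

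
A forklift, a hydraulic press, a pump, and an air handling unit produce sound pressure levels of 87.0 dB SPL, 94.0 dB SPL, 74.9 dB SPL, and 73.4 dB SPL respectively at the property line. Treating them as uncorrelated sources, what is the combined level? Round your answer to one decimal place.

94.9 dB SPL

For uncorrelated sources the intensities add, so convert each level to linear form, sum, and take 10·log₁₀ of the total.
Σ 10^(L/10) = 10^(87.0/10) + 10^(94.0/10) + 10^(74.9/10) + 10^(73.4/10) = 3.066e+09.
L_total = 10·log₁₀(3.066e+09) = 94.87 dB SPL.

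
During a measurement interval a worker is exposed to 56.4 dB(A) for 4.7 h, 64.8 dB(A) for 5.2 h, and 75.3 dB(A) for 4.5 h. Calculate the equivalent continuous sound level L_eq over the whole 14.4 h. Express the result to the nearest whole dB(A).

Weight each interval's intensity by its duration and average over T = 14.4 h:
Σ tᵢ·10^(Lᵢ/10) = 4.7·10^(56.4/10) + 5.2·10^(64.8/10) + 4.5·10^(75.3/10) = 1.702e+08.
L_eq = 10·log₁₀(1.702e+08/14.4) = 70.73 dB(A).

71 dB(A)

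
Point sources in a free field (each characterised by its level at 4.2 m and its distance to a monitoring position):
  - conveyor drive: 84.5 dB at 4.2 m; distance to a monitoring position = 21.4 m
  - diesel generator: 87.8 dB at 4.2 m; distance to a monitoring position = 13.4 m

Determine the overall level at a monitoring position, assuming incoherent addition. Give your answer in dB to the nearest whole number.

78 dB

First find each source's level at the receiver (point-source: −20·log₁₀(r/r_ref)), then combine on an intensity basis.
conveyor drive: 84.5 − 20·log₁₀(21.4/4.2) = 84.5 − 14.14 = 70.36 dB.
diesel generator: 87.8 − 20·log₁₀(13.4/4.2) = 87.8 − 10.08 = 77.72 dB.
Σ 10^(L/10) = 7.005e+07 → L_total = 10·log₁₀(7.005e+07) = 78.45 dB.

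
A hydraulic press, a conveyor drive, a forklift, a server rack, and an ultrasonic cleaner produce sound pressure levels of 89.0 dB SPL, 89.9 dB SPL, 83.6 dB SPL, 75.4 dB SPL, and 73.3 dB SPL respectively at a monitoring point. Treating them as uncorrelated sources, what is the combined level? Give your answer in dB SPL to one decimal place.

93.1 dB SPL

Incoherent sources combine by intensity addition: L_total = 10·log₁₀(Σ 10^(L_i/10)).
Σ 10^(L/10) = 10^(89.0/10) + 10^(89.9/10) + 10^(83.6/10) + 10^(75.4/10) + 10^(73.3/10) = 2.057e+09.
L_total = 10·log₁₀(2.057e+09) = 93.13 dB SPL.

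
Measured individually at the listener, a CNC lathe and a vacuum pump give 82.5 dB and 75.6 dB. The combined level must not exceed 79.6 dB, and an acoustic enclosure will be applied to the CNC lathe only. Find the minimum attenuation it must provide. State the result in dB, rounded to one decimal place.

Fixed contribution from the other source: Σ 10^(L/10) = 10^(75.6/10) = 3.631e+07 (75.60 dB).
The limit corresponds to 10^(79.6/10) = 9.120e+07; subtracting the fixed part leaves 5.489e+07 for the CNC lathe, i.e. 77.40 dB.
So the CNC lathe must be reduced from 82.5 to 77.40 dB: IL = 5.10 dB.

5.1 dB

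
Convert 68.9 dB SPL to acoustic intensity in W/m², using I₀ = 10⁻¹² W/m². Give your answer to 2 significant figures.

7.8e-06 W/m²

I/I₀ = 10^(68.9/10) = 7.762e+06, so I = 7.762e+06 × 10⁻¹² W/m².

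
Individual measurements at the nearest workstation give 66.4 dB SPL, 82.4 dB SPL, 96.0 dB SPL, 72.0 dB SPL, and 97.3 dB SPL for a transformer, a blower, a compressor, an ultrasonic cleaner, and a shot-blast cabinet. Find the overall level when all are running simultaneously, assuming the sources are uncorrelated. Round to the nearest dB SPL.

100 dB SPL

Incoherent sources combine by intensity addition: L_total = 10·log₁₀(Σ 10^(L_i/10)).
Σ 10^(L/10) = 10^(66.4/10) + 10^(82.4/10) + 10^(96.0/10) + 10^(72.0/10) + 10^(97.3/10) = 9.545e+09.
L_total = 10·log₁₀(9.545e+09) = 99.80 dB SPL.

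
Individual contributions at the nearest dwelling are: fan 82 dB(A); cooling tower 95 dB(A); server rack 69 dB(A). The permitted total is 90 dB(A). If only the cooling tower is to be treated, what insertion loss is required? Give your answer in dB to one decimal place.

Fixed contribution from the other sources: Σ 10^(L/10) = 10^(82/10) + 10^(69/10) = 1.664e+08 (82.21 dB(A)).
To meet 90 dB(A) overall, the treated cooling tower may contribute at most 10^(90/10) − 1.664e+08 = 8.336e+08, i.e. 89.21 dB(A).
So the cooling tower must be reduced from 95 to 89.21 dB(A): IL = 5.79 dB.

5.8 dB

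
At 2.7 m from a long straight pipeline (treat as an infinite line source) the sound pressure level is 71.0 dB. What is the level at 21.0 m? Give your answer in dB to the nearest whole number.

Line-source attenuation: ΔL = 10·log₁₀(r₂/r₁) = 10·log₁₀(21.0/2.7) = 8.909 dB.
L₂ = 71.0 − 10·log₁₀(21.0/2.7) = 71.0 − 8.909 = 62.09 dB.

62 dB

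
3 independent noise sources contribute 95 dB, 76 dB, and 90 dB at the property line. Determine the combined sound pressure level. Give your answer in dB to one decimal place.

Incoherent sources combine by intensity addition: L_total = 10·log₁₀(Σ 10^(L_i/10)).
Σ 10^(L/10) = 10^(95/10) + 10^(76/10) + 10^(90/10) = 4.202e+09.
L_total = 10·log₁₀(4.202e+09) = 96.23 dB.

96.2 dB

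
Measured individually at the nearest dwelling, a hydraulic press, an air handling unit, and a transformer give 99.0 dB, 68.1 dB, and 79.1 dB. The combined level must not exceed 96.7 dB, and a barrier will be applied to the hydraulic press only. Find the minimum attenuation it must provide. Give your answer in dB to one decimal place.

2.4 dB

Fixed contribution from the other sources: Σ 10^(L/10) = 10^(68.1/10) + 10^(79.1/10) = 8.774e+07 (79.43 dB).
To meet 96.7 dB overall, the treated hydraulic press may contribute at most 10^(96.7/10) − 8.774e+07 = 4.590e+09, i.e. 96.62 dB.
Required insertion loss = 99.0 − 96.62 = 2.38 dB.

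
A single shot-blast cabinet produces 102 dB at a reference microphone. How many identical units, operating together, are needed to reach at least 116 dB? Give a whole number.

26

N identical sources give L₁ + 10·log₁₀ N, so require 10·log₁₀ N ≥ 116 − 102 = 14.0 dB.
N ≥ 10^(14.0/10) = 25.119, so N = 26.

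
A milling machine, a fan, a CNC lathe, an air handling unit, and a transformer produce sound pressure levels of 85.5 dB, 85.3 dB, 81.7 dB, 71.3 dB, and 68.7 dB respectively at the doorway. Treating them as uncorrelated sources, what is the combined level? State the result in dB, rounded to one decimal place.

89.4 dB

Incoherent sources combine by intensity addition: L_total = 10·log₁₀(Σ 10^(L_i/10)).
Σ 10^(L/10) = 10^(85.5/10) + 10^(85.3/10) + 10^(81.7/10) + 10^(71.3/10) + 10^(68.7/10) = 8.625e+08.
L_total = 10·log₁₀(8.625e+08) = 89.36 dB.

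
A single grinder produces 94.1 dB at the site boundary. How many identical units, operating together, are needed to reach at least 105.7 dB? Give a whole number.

15

Need L₁ + 10·log₁₀ N ≥ 105.7, i.e. log₁₀ N ≥ 1.16.
N ≥ 10^(11.6/10) = 14.454, so N = 15.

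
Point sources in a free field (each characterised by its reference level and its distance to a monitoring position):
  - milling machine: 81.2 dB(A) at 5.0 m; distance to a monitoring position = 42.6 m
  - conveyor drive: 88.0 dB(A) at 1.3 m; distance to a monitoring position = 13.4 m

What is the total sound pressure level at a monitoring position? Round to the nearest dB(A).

Propagate each source to the receiver with L = L_ref − 20·log₁₀(r/r_ref), then add intensities.
milling machine: 81.2 − 20·log₁₀(42.6/5.0) = 81.2 − 18.61 = 62.59 dB(A).
conveyor drive: 88.0 − 20·log₁₀(13.4/1.3) = 88.0 − 20.26 = 67.74 dB(A).
Σ 10^(L/10) = 7.755e+06 → L_total = 10·log₁₀(7.755e+06) = 68.90 dB(A).

69 dB(A)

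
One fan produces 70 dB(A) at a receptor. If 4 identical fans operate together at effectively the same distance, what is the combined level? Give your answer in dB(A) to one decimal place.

N identical incoherent sources raise the level by 10·log₁₀ N.
L_total = 70 + 10·log₁₀(4) = 70 + 6.021 = 76.02 dB(A).

76.0 dB(A)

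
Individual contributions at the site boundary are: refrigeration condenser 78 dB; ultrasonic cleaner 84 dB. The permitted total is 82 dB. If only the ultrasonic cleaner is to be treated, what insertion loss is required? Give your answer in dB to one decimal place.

Everything except the ultrasonic cleaner sums to 10^(78/10) = 6.310e+07 in linear terms, 78.00 dB.
The limit corresponds to 10^(82/10) = 1.585e+08; subtracting the fixed part leaves 9.539e+07 for the ultrasonic cleaner, i.e. 79.80 dB.
So the ultrasonic cleaner must be reduced from 84 to 79.80 dB: IL = 4.20 dB.

4.2 dB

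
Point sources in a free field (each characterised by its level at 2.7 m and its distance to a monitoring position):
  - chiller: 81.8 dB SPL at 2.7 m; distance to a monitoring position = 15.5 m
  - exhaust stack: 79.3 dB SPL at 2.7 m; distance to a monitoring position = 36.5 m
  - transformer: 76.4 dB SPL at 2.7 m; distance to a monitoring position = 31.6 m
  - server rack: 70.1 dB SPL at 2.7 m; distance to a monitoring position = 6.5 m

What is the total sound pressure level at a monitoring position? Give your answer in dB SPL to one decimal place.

68.5 dB SPL

Apply inverse-square spreading to bring every level to the receiver, then sum 10^(L/10).
chiller: 81.8 − 20·log₁₀(15.5/2.7) = 81.8 − 15.18 = 66.62 dB SPL.
exhaust stack: 79.3 − 20·log₁₀(36.5/2.7) = 79.3 − 22.62 = 56.68 dB SPL.
transformer: 76.4 − 20·log₁₀(31.6/2.7) = 76.4 − 21.37 = 55.03 dB SPL.
server rack: 70.1 − 20·log₁₀(6.5/2.7) = 70.1 − 7.63 = 62.47 dB SPL.
Σ 10^(L/10) = 7.143e+06 → L_total = 10·log₁₀(7.143e+06) = 68.54 dB SPL.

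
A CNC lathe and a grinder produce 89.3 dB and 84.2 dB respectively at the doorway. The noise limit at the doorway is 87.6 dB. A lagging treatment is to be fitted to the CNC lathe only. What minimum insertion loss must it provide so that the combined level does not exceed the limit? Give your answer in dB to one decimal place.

Fixed contribution from the other source: Σ 10^(L/10) = 10^(84.2/10) = 2.630e+08 (84.20 dB).
To meet 87.6 dB overall, the treated CNC lathe may contribute at most 10^(87.6/10) − 2.630e+08 = 3.124e+08, i.e. 84.95 dB.
So the CNC lathe must be reduced from 89.3 to 84.95 dB: IL = 4.35 dB.

4.4 dB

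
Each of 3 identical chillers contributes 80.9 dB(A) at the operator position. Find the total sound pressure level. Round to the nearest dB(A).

86 dB(A)

N identical incoherent sources raise the level by 10·log₁₀ N.
L_total = 80.9 + 10·log₁₀(3) = 80.9 + 4.771 = 85.67 dB(A).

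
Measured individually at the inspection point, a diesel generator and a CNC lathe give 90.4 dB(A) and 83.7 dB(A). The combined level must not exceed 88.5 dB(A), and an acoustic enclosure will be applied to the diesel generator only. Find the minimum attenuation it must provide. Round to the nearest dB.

4 dB

Everything except the diesel generator sums to 10^(83.7/10) = 2.344e+08 in linear terms, 83.70 dB(A).
To meet 88.5 dB(A) overall, the treated diesel generator may contribute at most 10^(88.5/10) − 2.344e+08 = 4.735e+08, i.e. 86.75 dB(A).
So the diesel generator must be reduced from 90.4 to 86.75 dB(A): IL = 3.65 dB.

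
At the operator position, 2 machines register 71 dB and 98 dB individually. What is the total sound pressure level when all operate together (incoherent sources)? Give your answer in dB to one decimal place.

98.0 dB

For uncorrelated sources the intensities add, so convert each level to linear form, sum, and take 10·log₁₀ of the total.
Σ 10^(L/10) = 10^(71/10) + 10^(98/10) = 6.322e+09.
L_total = 10·log₁₀(6.322e+09) = 98.01 dB.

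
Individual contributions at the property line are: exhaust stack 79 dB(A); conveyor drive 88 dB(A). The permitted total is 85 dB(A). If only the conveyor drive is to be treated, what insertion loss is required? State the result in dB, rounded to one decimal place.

The untreated sources together contribute 10^(79/10) = 7.943e+07, i.e. 79.00 dB(A).
To meet 85 dB(A) overall, the treated conveyor drive may contribute at most 10^(85/10) − 7.943e+07 = 2.368e+08, i.e. 83.74 dB(A).
Required insertion loss = 88 − 83.74 = 4.26 dB.

4.3 dB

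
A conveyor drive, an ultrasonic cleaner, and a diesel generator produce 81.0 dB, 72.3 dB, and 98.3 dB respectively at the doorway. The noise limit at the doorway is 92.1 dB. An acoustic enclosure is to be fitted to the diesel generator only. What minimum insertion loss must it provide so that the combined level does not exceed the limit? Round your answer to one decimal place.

Everything except the diesel generator sums to 10^(81.0/10) + 10^(72.3/10) = 1.429e+08 in linear terms, 81.55 dB.
To meet 92.1 dB overall, the treated diesel generator may contribute at most 10^(92.1/10) − 1.429e+08 = 1.479e+09, i.e. 91.70 dB.
So the diesel generator must be reduced from 98.3 to 91.70 dB: IL = 6.60 dB.

6.6 dB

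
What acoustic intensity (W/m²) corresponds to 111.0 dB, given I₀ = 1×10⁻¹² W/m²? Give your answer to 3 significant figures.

0.126 W/m²

I/I₀ = 10^(111.0/10) = 1.259e+11, so I = 1.259e+11 × 10⁻¹² W/m².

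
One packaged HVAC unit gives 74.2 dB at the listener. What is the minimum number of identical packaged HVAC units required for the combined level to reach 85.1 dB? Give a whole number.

13

Need L₁ + 10·log₁₀ N ≥ 85.1, i.e. log₁₀ N ≥ 1.09.
N ≥ 10^(10.9/10) = 12.303, so N = 13.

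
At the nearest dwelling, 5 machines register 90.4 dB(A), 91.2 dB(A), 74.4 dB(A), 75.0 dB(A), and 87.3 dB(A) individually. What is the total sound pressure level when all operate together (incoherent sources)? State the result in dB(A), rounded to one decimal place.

94.8 dB(A)

For uncorrelated sources the intensities add, so convert each level to linear form, sum, and take 10·log₁₀ of the total.
Σ 10^(L/10) = 10^(90.4/10) + 10^(91.2/10) + 10^(74.4/10) + 10^(75.0/10) + 10^(87.3/10) = 3.011e+09.
L_total = 10·log₁₀(3.011e+09) = 94.79 dB(A).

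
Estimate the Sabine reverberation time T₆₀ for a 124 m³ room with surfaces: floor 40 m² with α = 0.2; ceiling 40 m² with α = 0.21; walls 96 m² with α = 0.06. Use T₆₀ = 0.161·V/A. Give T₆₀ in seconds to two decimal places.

Total absorption A = 40·0.2 + 40·0.21 + 96·0.06 = 22.16 m² sabins.
T₆₀ = 0.161·V/A = 0.161·124/22.16 = 0.901 s.

0.90 s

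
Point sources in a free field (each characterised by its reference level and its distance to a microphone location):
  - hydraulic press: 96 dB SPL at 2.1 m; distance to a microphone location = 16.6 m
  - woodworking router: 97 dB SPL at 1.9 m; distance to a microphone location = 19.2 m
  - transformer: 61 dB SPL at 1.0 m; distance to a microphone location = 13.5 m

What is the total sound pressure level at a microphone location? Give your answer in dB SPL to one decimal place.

Propagate each source to the receiver with L = L_ref − 20·log₁₀(r/r_ref), then add intensities.
hydraulic press: 96 − 20·log₁₀(16.6/2.1) = 96 − 17.96 = 78.04 dB SPL.
woodworking router: 97 − 20·log₁₀(19.2/1.9) = 97 − 20.09 = 76.91 dB SPL.
transformer: 61 − 20·log₁₀(13.5/1.0) = 61 − 22.61 = 38.39 dB SPL.
Σ 10^(L/10) = 1.128e+08 → L_total = 10·log₁₀(1.128e+08) = 80.52 dB SPL.

80.5 dB SPL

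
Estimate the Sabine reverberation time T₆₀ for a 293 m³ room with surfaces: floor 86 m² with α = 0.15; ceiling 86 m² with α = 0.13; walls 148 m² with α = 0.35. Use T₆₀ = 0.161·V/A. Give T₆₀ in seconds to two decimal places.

0.62 s

Total absorption A = 86·0.15 + 86·0.13 + 148·0.35 = 75.88 m² sabins.
T₆₀ = 0.161 × 293 / 75.88 = 0.622 s.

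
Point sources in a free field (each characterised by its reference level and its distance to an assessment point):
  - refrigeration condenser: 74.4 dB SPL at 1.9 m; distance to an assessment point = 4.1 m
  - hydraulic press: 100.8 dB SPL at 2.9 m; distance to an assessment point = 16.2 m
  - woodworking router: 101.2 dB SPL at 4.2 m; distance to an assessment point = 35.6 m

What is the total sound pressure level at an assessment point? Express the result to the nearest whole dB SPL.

First find each source's level at the receiver (point-source: −20·log₁₀(r/r_ref)), then combine on an intensity basis.
refrigeration condenser: 74.4 − 20·log₁₀(4.1/1.9) = 74.4 − 6.68 = 67.72 dB SPL.
hydraulic press: 100.8 − 20·log₁₀(16.2/2.9) = 100.8 − 14.94 = 85.86 dB SPL.
woodworking router: 101.2 − 20·log₁₀(35.6/4.2) = 101.2 − 18.56 = 82.64 dB SPL.
Σ 10^(L/10) = 5.747e+08 → L_total = 10·log₁₀(5.747e+08) = 87.59 dB SPL.

88 dB SPL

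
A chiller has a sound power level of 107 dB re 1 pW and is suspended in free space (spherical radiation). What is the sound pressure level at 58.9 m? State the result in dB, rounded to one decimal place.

Free-field spherical radiation: L_p = L_w − 10·log₁₀(4π·r²), r = 58.9 m.
4π·r² = 4.36e+04 m², 10·log₁₀ of that is 46.394 dB.
L_p = 107 − 46.394 = 60.61 dB.

60.6 dB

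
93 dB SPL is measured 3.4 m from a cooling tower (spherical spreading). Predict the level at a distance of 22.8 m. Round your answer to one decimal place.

Spherical spreading from a point source gives a 20·log₁₀(r₂/r₁) drop.
L₂ = 93 − 20·log₁₀(22.8/3.4) = 93 − 16.529 = 76.47 dB SPL.

76.5 dB SPL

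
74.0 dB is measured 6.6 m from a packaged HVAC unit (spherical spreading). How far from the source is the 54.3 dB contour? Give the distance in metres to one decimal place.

For a point source L₁ − L₂ = 20·log₁₀(r₂/r₁), so r₂ = r₁·10^((L₁−L₂)/20).
r₂ = 6.6·10^((74.0−54.3)/20) = 6.6·10^(19.7/20) = 63.76 m.

63.8 m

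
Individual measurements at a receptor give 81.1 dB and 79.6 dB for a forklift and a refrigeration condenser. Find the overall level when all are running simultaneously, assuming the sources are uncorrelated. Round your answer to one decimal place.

83.4 dB

Incoherent sources combine by intensity addition: L_total = 10·log₁₀(Σ 10^(L_i/10)).
Σ 10^(L/10) = 10^(81.1/10) + 10^(79.6/10) = 2.200e+08.
L_total = 10·log₁₀(2.200e+08) = 83.42 dB.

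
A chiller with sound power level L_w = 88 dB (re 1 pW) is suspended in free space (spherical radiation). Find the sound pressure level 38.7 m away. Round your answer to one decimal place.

45.3 dB

The power spreads over a sphere of area 4π·r², so L_p = L_w − 10·log₁₀(4π·r²).
4π·r² = 1.882e+04 m², 10·log₁₀ of that is 42.746 dB.
L_p = 88 − 42.746 = 45.25 dB.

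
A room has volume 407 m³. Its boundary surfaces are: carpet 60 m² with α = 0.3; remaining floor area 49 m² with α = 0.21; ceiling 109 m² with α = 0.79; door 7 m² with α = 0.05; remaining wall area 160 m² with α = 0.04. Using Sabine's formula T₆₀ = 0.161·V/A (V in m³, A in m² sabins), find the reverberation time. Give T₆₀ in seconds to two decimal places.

A = Σ Sᵢαᵢ = 60·0.3 + 49·0.21 + 109·0.79 + 7·0.05 + 160·0.04 = 121.15 m².
T₆₀ = 0.161 × 407 / 121.15 = 0.541 s.

0.54 s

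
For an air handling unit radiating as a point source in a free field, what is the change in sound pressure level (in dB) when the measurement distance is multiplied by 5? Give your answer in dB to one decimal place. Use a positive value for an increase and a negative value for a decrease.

-14.0 dB

With spherical spreading the level changes by −20·log₁₀(r₂/r₁).
ΔL = −20·log₁₀(5) = -13.98 dB.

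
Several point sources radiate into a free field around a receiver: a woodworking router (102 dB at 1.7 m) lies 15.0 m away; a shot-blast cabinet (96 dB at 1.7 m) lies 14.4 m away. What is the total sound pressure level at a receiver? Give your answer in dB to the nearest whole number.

Propagate each source to the receiver with L = L_ref − 20·log₁₀(r/r_ref), then add intensities.
woodworking router: 102 − 20·log₁₀(15.0/1.7) = 102 − 18.91 = 83.09 dB.
shot-blast cabinet: 96 − 20·log₁₀(14.4/1.7) = 96 − 18.56 = 77.44 dB.
Σ 10^(L/10) = 2.591e+08 → L_total = 10·log₁₀(2.591e+08) = 84.13 dB.

84 dB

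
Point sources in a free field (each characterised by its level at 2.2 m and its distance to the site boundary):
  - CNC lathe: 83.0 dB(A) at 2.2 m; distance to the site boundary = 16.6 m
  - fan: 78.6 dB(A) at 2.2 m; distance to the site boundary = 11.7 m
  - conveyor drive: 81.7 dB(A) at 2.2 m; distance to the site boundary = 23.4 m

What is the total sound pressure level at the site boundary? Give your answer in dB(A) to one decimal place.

Propagate each source to the receiver with L = L_ref − 20·log₁₀(r/r_ref), then add intensities.
CNC lathe: 83.0 − 20·log₁₀(16.6/2.2) = 83.0 − 17.55 = 65.45 dB(A).
fan: 78.6 − 20·log₁₀(11.7/2.2) = 78.6 − 14.52 = 64.08 dB(A).
conveyor drive: 81.7 − 20·log₁₀(23.4/2.2) = 81.7 − 20.54 = 61.16 dB(A).
Σ 10^(L/10) = 7.373e+06 → L_total = 10·log₁₀(7.373e+06) = 68.68 dB(A).

68.7 dB(A)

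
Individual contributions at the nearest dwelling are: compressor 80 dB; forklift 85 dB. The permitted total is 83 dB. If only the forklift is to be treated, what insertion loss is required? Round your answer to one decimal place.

The untreated sources together contribute 10^(80/10) = 1.000e+08, i.e. 80.00 dB.
The limit corresponds to 10^(83/10) = 1.995e+08; subtracting the fixed part leaves 9.953e+07 for the forklift, i.e. 79.98 dB.
So the forklift must be reduced from 85 to 79.98 dB: IL = 5.02 dB.

5.0 dB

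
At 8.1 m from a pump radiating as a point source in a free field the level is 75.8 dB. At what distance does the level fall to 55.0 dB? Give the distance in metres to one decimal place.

88.8 m

Point-source spreading drops the level by 20·log₁₀(r₂/r₁); inverting, r₂/r₁ = 10^(ΔL/20).
r₂ = 8.1·10^((75.8−55.0)/20) = 8.1·10^(20.8/20) = 88.81 m.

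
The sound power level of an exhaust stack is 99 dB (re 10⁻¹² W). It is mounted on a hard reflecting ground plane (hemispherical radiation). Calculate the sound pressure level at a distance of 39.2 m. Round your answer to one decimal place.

The power spreads over a hemisphere of area 2π·r², so L_p = L_w − 10·log₁₀(2π·r²).
2π·r² = 9655 m², 10·log₁₀ of that is 39.848 dB.
L_p = 99 − 39.848 = 59.15 dB.

59.2 dB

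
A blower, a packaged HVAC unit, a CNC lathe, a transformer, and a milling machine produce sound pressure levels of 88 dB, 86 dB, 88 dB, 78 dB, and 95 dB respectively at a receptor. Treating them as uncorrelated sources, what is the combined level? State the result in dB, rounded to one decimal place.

96.9 dB

Incoherent sources combine by intensity addition: L_total = 10·log₁₀(Σ 10^(L_i/10)).
Σ 10^(L/10) = 10^(88/10) + 10^(86/10) + 10^(88/10) + 10^(78/10) + 10^(95/10) = 4.885e+09.
L_total = 10·log₁₀(4.885e+09) = 96.89 dB.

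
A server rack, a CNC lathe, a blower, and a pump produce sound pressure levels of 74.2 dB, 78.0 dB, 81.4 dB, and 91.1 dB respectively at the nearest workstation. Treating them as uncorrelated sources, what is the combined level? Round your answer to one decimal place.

91.8 dB

For uncorrelated sources the intensities add, so convert each level to linear form, sum, and take 10·log₁₀ of the total.
Σ 10^(L/10) = 10^(74.2/10) + 10^(78.0/10) + 10^(81.4/10) + 10^(91.1/10) = 1.516e+09.
L_total = 10·log₁₀(1.516e+09) = 91.81 dB.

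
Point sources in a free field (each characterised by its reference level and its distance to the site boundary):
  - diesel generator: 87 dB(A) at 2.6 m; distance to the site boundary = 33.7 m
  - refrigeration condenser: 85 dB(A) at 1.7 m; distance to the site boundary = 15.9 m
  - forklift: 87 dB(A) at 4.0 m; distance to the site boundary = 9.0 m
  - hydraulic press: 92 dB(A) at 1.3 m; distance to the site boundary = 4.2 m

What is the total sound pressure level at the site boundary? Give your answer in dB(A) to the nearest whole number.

84 dB(A)

First find each source's level at the receiver (point-source: −20·log₁₀(r/r_ref)), then combine on an intensity basis.
diesel generator: 87 − 20·log₁₀(33.7/2.6) = 87 − 22.25 = 64.75 dB(A).
refrigeration condenser: 85 − 20·log₁₀(15.9/1.7) = 85 − 19.42 = 65.58 dB(A).
forklift: 87 − 20·log₁₀(9.0/4.0) = 87 − 7.04 = 79.96 dB(A).
hydraulic press: 92 − 20·log₁₀(4.2/1.3) = 92 − 10.19 = 81.81 dB(A).
Σ 10^(L/10) = 2.574e+08 → L_total = 10·log₁₀(2.574e+08) = 84.11 dB(A).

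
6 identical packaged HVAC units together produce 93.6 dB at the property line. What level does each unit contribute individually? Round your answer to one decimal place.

Dividing the total intensity by 6 lowers the level by 10·log₁₀ 6 = 7.782 dB: L₁ = 93.6 − 7.782.

85.8 dB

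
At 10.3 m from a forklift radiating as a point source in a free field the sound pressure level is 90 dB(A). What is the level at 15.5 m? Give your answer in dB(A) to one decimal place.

Point-source attenuation: ΔL = 20·log₁₀(r₂/r₁) = 20·log₁₀(15.5/10.3) = 3.550 dB.
L₂ = 90 − 20·log₁₀(15.5/10.3) = 90 − 3.550 = 86.45 dB(A).

86.5 dB(A)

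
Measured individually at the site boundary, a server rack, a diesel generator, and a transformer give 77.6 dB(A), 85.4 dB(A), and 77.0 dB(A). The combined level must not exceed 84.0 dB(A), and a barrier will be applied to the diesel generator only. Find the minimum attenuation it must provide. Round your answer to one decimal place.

3.8 dB

Everything except the diesel generator sums to 10^(77.6/10) + 10^(77.0/10) = 1.077e+08 in linear terms, 80.32 dB(A).
The limit corresponds to 10^(84.0/10) = 2.512e+08; subtracting the fixed part leaves 1.435e+08 for the diesel generator, i.e. 81.57 dB(A).
So the diesel generator must be reduced from 85.4 to 81.57 dB(A): IL = 3.83 dB.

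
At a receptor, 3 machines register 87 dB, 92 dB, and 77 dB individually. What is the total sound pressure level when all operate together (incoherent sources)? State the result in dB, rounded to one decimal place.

93.3 dB

Incoherent sources combine by intensity addition: L_total = 10·log₁₀(Σ 10^(L_i/10)).
Σ 10^(L/10) = 10^(87/10) + 10^(92/10) + 10^(77/10) = 2.136e+09.
L_total = 10·log₁₀(2.136e+09) = 93.30 dB.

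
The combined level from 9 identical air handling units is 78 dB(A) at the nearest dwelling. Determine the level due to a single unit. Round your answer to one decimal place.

68.5 dB(A)

9 equal contributions raise the level by 10·log₁₀ 9 = 9.542 dB, so each unit alone gives 78 − 9.542.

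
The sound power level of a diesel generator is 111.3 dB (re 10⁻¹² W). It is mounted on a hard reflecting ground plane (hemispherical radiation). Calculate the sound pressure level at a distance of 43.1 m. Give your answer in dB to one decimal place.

70.6 dB

The power spreads over a hemisphere of area 2π·r², so L_p = L_w − 10·log₁₀(2π·r²).
2π·r² = 1.167e+04 m², 10·log₁₀ of that is 40.671 dB.
L_p = 111.3 − 40.671 = 70.63 dB.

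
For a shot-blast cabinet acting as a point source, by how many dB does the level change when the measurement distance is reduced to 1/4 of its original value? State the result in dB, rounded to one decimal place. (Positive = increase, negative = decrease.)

+12.0 dB

With spherical spreading the level changes by −20·log₁₀(r₂/r₁).
ΔL = −20·log₁₀(0.25) = +12.04 dB.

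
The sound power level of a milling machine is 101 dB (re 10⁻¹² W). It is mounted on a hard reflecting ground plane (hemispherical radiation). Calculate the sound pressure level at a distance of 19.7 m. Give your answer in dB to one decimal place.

Free-field hemispherical radiation: L_p = L_w − 10·log₁₀(2π·r²), r = 19.7 m.
2π·r² = 2438 m², 10·log₁₀ of that is 33.871 dB.
L_p = 101 − 33.871 = 67.13 dB.

67.1 dB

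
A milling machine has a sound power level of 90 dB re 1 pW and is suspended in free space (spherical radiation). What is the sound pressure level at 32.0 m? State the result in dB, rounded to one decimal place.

The power spreads over a sphere of area 4π·r², so L_p = L_w − 10·log₁₀(4π·r²).
4π·r² = 1.287e+04 m², 10·log₁₀ of that is 41.095 dB.
L_p = 90 − 41.095 = 48.90 dB.

48.9 dB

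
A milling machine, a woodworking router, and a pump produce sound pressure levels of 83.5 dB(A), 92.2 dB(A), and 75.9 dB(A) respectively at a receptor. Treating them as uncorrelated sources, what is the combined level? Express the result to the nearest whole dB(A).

93 dB(A)

Incoherent sources combine by intensity addition: L_total = 10·log₁₀(Σ 10^(L_i/10)).
Σ 10^(L/10) = 10^(83.5/10) + 10^(92.2/10) + 10^(75.9/10) = 1.922e+09.
L_total = 10·log₁₀(1.922e+09) = 92.84 dB(A).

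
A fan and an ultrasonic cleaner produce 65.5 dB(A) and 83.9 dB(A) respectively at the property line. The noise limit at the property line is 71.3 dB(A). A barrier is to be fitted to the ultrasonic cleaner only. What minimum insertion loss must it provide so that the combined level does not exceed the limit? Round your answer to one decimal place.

13.9 dB

Fixed contribution from the other source: Σ 10^(L/10) = 10^(65.5/10) = 3.548e+06 (65.50 dB(A)).
The limit corresponds to 10^(71.3/10) = 1.349e+07; subtracting the fixed part leaves 9.941e+06 for the ultrasonic cleaner, i.e. 69.97 dB(A).
So the ultrasonic cleaner must be reduced from 83.9 to 69.97 dB(A): IL = 13.93 dB.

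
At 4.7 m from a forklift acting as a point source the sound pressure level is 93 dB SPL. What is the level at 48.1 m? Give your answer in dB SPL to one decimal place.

Point-source attenuation: ΔL = 20·log₁₀(r₂/r₁) = 20·log₁₀(48.1/4.7) = 20.201 dB.
L₂ = 93 − 20·log₁₀(48.1/4.7) = 93 − 20.201 = 72.80 dB SPL.

72.8 dB SPL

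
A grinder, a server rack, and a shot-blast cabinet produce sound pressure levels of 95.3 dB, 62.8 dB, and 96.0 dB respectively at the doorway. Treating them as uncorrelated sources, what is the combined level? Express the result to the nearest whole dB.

99 dB

Incoherent sources combine by intensity addition: L_total = 10·log₁₀(Σ 10^(L_i/10)).
Σ 10^(L/10) = 10^(95.3/10) + 10^(62.8/10) + 10^(96.0/10) = 7.371e+09.
L_total = 10·log₁₀(7.371e+09) = 98.68 dB.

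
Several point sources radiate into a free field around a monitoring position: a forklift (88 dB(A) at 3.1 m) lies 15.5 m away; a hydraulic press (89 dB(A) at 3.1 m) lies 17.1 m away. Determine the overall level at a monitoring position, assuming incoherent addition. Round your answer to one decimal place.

First find each source's level at the receiver (point-source: −20·log₁₀(r/r_ref)), then combine on an intensity basis.
forklift: 88 − 20·log₁₀(15.5/3.1) = 88 − 13.98 = 74.02 dB(A).
hydraulic press: 89 − 20·log₁₀(17.1/3.1) = 89 − 14.83 = 74.17 dB(A).
Σ 10^(L/10) = 5.134e+07 → L_total = 10·log₁₀(5.134e+07) = 77.10 dB(A).

77.1 dB(A)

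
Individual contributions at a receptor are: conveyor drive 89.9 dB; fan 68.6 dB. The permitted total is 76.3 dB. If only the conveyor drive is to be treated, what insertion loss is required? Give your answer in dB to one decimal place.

14.4 dB

The untreated sources together contribute 10^(68.6/10) = 7.244e+06, i.e. 68.60 dB.
The limit corresponds to 10^(76.3/10) = 4.266e+07; subtracting the fixed part leaves 3.541e+07 for the conveyor drive, i.e. 75.49 dB.
So the conveyor drive must be reduced from 89.9 to 75.49 dB: IL = 14.41 dB.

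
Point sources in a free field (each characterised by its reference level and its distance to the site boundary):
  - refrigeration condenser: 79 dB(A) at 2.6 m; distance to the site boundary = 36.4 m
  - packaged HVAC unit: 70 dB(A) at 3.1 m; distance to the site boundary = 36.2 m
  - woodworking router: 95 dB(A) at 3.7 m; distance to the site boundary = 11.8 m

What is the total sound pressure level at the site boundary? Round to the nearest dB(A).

First find each source's level at the receiver (point-source: −20·log₁₀(r/r_ref)), then combine on an intensity basis.
refrigeration condenser: 79 − 20·log₁₀(36.4/2.6) = 79 − 22.92 = 56.08 dB(A).
packaged HVAC unit: 70 − 20·log₁₀(36.2/3.1) = 70 − 21.35 = 48.65 dB(A).
woodworking router: 95 − 20·log₁₀(11.8/3.7) = 95 − 10.07 = 84.93 dB(A).
Σ 10^(L/10) = 3.114e+08 → L_total = 10·log₁₀(3.114e+08) = 84.93 dB(A).

85 dB(A)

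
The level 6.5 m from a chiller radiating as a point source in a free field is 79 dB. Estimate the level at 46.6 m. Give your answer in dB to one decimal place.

61.9 dB

For a point source, L₂ = L₁ − 20·log₁₀(r₂/r₁).
L₂ = 79 − 20·log₁₀(46.6/6.5) = 79 − 17.109 = 61.89 dB.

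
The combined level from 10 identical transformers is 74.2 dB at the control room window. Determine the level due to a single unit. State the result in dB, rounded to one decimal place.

Dividing the total intensity by 10 lowers the level by 10·log₁₀ 10 = 10.000 dB: L₁ = 74.2 − 10.000.

64.2 dB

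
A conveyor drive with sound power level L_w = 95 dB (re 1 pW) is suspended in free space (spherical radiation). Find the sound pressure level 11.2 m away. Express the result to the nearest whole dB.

63 dB

L_p = L_w − 10·log₁₀(4π·r²) with r = 11.2 m.
4π·r² = 1576 m², 10·log₁₀ of that is 31.976 dB.
L_p = 95 − 31.976 = 63.02 dB.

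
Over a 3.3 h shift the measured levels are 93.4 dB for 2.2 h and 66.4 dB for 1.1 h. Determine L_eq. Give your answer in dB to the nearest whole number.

92 dB

The energy average is taken in the linear domain: L_eq = 10·log₁₀[(Σ tᵢ·10^(Lᵢ/10))/T], T = 3.3 h.
Σ tᵢ·10^(Lᵢ/10) = 2.2·10^(93.4/10) + 1.1·10^(66.4/10) = 4.818e+09.
L_eq = 10·log₁₀(4.818e+09/3.3) = 91.64 dB.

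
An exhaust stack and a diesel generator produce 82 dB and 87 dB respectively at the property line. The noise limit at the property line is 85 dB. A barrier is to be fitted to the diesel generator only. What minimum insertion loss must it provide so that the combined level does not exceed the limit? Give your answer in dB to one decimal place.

5.0 dB

Fixed contribution from the other source: Σ 10^(L/10) = 10^(82/10) = 1.585e+08 (82.00 dB).
To meet 85 dB overall, the treated diesel generator may contribute at most 10^(85/10) − 1.585e+08 = 1.577e+08, i.e. 81.98 dB.
Required insertion loss = 87 − 81.98 = 5.02 dB.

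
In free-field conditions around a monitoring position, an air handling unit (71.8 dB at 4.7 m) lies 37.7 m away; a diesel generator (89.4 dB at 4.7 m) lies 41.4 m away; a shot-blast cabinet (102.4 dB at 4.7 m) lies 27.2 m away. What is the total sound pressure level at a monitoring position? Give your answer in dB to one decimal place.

87.2 dB

Apply inverse-square spreading to bring every level to the receiver, then sum 10^(L/10).
air handling unit: 71.8 − 20·log₁₀(37.7/4.7) = 71.8 − 18.08 = 53.72 dB.
diesel generator: 89.4 − 20·log₁₀(41.4/4.7) = 89.4 − 18.90 = 70.50 dB.
shot-blast cabinet: 102.4 − 20·log₁₀(27.2/4.7) = 102.4 − 15.25 = 87.15 dB.
Σ 10^(L/10) = 5.303e+08 → L_total = 10·log₁₀(5.303e+08) = 87.25 dB.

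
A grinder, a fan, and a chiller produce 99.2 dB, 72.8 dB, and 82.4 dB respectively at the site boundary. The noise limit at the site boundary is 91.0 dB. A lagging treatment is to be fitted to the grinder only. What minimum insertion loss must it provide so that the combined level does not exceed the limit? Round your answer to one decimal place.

Everything except the grinder sums to 10^(72.8/10) + 10^(82.4/10) = 1.928e+08 in linear terms, 82.85 dB.
The limit corresponds to 10^(91.0/10) = 1.259e+09; subtracting the fixed part leaves 1.066e+09 for the grinder, i.e. 90.28 dB.
Required insertion loss = 99.2 − 90.28 = 8.92 dB.

8.9 dB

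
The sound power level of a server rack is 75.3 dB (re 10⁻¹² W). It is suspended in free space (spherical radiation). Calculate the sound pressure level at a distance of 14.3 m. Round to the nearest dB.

L_p = L_w − 10·log₁₀(4π·r²) with r = 14.3 m.
4π·r² = 2570 m², 10·log₁₀ of that is 34.099 dB.
L_p = 75.3 − 34.099 = 41.20 dB.

41 dB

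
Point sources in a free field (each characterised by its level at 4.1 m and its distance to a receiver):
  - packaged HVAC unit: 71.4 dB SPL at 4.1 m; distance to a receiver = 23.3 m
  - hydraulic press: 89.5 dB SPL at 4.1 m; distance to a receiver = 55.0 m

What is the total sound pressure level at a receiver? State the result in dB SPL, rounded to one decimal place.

67.3 dB SPL

Apply inverse-square spreading to bring every level to the receiver, then sum 10^(L/10).
packaged HVAC unit: 71.4 − 20·log₁₀(23.3/4.1) = 71.4 − 15.09 = 56.31 dB SPL.
hydraulic press: 89.5 − 20·log₁₀(55.0/4.1) = 89.5 − 22.55 = 66.95 dB SPL.
Σ 10^(L/10) = 5.380e+06 → L_total = 10·log₁₀(5.380e+06) = 67.31 dB SPL.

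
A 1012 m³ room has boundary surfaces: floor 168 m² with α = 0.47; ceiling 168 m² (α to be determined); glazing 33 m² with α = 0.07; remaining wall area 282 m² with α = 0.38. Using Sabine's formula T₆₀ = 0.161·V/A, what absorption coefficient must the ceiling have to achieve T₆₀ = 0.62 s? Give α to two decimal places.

0.44

A = 0.161·V/T₆₀ = 0.161·1012/0.62 = 262.79 m² sabins.
Absorption from the other surfaces = 168·0.47 + 33·0.07 + 282·0.38 = 188.43 m², so the ceiling must supply 74.36 m² over 168 m².
α = 74.36/168 = 0.443.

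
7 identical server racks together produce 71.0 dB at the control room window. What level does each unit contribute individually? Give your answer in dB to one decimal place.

62.5 dB

7 equal contributions raise the level by 10·log₁₀ 7 = 8.451 dB, so each unit alone gives 71.0 − 8.451.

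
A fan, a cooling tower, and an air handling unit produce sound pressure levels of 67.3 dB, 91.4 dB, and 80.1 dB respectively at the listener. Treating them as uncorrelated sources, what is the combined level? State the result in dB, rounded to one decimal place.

91.7 dB

Incoherent sources combine by intensity addition: L_total = 10·log₁₀(Σ 10^(L_i/10)).
Σ 10^(L/10) = 10^(67.3/10) + 10^(91.4/10) + 10^(80.1/10) = 1.488e+09.
L_total = 10·log₁₀(1.488e+09) = 91.73 dB.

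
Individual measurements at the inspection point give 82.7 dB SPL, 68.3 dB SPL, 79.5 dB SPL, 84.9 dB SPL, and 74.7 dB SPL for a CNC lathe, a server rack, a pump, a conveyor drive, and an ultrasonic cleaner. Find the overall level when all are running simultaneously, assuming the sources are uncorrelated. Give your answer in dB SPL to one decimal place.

Incoherent sources combine by intensity addition: L_total = 10·log₁₀(Σ 10^(L_i/10)).
Σ 10^(L/10) = 10^(82.7/10) + 10^(68.3/10) + 10^(79.5/10) + 10^(84.9/10) + 10^(74.7/10) = 6.206e+08.
L_total = 10·log₁₀(6.206e+08) = 87.93 dB SPL.

87.9 dB SPL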